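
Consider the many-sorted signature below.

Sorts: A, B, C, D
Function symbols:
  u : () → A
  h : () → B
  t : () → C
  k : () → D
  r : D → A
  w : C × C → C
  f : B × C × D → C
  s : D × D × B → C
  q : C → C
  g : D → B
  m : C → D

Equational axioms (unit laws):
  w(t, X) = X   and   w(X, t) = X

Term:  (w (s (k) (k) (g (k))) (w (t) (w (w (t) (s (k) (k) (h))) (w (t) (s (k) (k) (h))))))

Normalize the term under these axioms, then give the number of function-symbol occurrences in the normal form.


1. (w (s (k) (k) (g (k))) (w (t) (w (w (t) (s (k) (k) (h))) (w (t) (s (k) (k) (h))))))  →  (w (s (k) (k) (g (k))) (w (w (t) (s (k) (k) (h))) (w (t) (s (k) (k) (h)))))
2. (w (s (k) (k) (g (k))) (w (w (t) (s (k) (k) (h))) (w (t) (s (k) (k) (h)))))  →  (w (s (k) (k) (g (k))) (w (s (k) (k) (h)) (w (t) (s (k) (k) (h)))))
3. (w (s (k) (k) (g (k))) (w (s (k) (k) (h)) (w (t) (s (k) (k) (h)))))  →  (w (s (k) (k) (g (k))) (w (s (k) (k) (h)) (s (k) (k) (h))))
normal form: (w (s (k) (k) (g (k))) (w (s (k) (k) (h)) (s (k) (k) (h))))

size = 15


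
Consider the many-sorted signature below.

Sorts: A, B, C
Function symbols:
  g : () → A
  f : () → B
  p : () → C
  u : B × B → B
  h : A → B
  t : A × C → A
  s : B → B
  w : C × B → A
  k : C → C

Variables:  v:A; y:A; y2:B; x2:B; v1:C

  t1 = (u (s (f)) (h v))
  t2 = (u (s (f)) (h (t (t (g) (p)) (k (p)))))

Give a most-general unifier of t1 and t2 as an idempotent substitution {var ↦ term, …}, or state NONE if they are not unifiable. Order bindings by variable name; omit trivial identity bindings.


{v ↦ (t (t (g) (p)) (k (p)))}


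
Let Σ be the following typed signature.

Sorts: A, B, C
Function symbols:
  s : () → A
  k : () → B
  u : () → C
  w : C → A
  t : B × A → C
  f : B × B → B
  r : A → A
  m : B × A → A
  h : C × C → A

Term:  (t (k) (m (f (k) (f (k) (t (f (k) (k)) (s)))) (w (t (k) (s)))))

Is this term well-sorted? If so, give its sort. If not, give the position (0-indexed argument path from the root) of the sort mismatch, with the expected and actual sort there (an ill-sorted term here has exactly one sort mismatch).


  (k) : B
      (k) : B
        (k) : B
            (k) : B
            (k) : B
          (f (k) (k)) : B
          (s) : A
        (t (f (k) (k)) (s)) : C
      (f (k) (t (f (k) (k)) (s))) : ✗ arg 1 at [1, 0, 1, 1] has sort C, expected B
        (k) : B
        (s) : A
      (t (k) (s)) : C
    (w (t (k) (s))) : A

ill-sorted at position [1, 0, 1, 1]: expected B, got C


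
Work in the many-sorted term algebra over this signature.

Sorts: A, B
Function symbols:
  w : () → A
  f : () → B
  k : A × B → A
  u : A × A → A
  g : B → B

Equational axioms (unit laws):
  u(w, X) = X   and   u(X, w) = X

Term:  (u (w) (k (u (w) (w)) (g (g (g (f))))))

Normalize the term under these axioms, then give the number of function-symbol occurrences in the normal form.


size = 6

1. (u (w) (k (u (w) (w)) (g (g (g (f))))))  →  (k (u (w) (w)) (g (g (g (f)))))
2. (k (u (w) (w)) (g (g (g (f)))))  →  (k (w) (g (g (g (f)))))
normal form: (k (w) (g (g (g (f)))))


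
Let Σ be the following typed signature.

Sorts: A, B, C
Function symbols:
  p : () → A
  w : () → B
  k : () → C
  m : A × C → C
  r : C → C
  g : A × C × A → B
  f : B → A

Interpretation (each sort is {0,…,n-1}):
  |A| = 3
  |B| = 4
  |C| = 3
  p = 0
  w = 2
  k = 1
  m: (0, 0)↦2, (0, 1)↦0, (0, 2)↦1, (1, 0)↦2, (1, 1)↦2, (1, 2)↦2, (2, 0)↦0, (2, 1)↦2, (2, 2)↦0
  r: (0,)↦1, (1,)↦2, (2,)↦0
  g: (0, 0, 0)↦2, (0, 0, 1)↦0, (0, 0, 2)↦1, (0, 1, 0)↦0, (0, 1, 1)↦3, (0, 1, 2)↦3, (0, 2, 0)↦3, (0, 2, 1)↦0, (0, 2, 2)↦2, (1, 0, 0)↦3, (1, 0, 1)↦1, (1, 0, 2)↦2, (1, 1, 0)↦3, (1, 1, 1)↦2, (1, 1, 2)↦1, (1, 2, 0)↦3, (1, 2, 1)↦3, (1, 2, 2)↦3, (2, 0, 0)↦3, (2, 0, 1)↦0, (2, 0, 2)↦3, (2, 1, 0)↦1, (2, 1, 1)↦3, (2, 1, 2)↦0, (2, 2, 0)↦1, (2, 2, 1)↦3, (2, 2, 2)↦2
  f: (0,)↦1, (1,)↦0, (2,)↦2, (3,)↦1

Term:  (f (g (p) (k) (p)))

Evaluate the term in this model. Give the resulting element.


value = 1

  p = 0
  k = 1
  p = 0
  (g (p) (k) (p)) = g(0, 1, 0) = 0
  (f (g (p) (k) (p))) = f(0,) = 1


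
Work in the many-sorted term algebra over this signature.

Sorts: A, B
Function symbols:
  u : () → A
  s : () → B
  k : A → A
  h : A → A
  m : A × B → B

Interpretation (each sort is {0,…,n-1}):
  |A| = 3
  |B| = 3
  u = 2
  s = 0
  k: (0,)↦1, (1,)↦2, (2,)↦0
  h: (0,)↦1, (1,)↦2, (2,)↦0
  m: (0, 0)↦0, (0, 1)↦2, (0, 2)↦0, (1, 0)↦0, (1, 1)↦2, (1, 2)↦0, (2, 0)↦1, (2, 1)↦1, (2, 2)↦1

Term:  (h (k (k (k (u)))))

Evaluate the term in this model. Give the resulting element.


value = 0

  u = 2
  (k (u)) = k(2,) = 0
  (k (k (u))) = k(0,) = 1
  (k (k (k (u)))) = k(1,) = 2
  (h (k (k (k (u))))) = h(2,) = 0


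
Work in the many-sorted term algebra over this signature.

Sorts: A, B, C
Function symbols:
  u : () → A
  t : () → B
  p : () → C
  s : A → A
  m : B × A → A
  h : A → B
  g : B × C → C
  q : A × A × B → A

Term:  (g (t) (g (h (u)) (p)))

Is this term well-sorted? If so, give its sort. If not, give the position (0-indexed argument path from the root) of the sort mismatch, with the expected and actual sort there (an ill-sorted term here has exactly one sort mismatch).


well-sorted; sort = C

  (t) : B
      (u) : A
    (h (u)) : B
    (p) : C
  (g (h (u)) (p)) : C
(g (t) (g (h (u)) (p))) : C


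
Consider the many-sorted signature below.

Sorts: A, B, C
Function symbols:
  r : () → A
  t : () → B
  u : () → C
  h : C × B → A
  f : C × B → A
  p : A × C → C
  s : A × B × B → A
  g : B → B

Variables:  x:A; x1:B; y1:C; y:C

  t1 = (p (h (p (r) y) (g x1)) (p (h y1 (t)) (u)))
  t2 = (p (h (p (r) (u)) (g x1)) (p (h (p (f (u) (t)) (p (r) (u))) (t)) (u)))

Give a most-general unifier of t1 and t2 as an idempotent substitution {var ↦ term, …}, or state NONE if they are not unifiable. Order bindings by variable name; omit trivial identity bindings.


{y ↦ (u), y1 ↦ (p (f (u) (t)) (p (r) (u)))}


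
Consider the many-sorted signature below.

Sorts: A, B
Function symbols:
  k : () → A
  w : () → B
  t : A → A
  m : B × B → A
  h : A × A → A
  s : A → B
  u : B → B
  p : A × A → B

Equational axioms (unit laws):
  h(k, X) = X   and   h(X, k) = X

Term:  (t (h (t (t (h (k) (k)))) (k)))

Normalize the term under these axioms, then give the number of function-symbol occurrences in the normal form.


size = 4

1. (t (h (t (t (h (k) (k)))) (k)))  →  (t (t (t (h (k) (k)))))
2. (t (t (t (h (k) (k)))))  →  (t (t (t (k))))
normal form: (t (t (t (k))))


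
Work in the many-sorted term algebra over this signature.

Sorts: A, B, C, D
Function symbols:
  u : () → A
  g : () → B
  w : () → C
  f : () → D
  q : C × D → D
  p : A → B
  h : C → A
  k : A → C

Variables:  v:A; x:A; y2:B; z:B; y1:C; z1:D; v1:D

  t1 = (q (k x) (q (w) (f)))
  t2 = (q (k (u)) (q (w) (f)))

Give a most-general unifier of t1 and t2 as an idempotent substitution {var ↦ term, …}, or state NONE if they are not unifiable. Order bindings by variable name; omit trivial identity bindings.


{x ↦ (u)}


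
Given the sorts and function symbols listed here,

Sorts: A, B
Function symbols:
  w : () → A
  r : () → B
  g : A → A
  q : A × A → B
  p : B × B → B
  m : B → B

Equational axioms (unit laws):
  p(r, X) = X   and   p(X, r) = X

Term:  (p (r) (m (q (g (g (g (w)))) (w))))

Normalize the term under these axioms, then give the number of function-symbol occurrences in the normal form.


1. (p (r) (m (q (g (g (g (w)))) (w))))  →  (m (q (g (g (g (w)))) (w)))
normal form: (m (q (g (g (g (w)))) (w)))

size = 7


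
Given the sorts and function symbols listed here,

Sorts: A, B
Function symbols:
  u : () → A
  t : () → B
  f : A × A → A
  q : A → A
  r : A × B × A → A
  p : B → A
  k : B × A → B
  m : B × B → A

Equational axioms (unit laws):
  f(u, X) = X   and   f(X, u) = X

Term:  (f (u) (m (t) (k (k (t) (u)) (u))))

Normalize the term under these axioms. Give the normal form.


1. (f (u) (m (t) (k (k (t) (u)) (u))))  →  (m (t) (k (k (t) (u)) (u)))

normal form = (m (t) (k (k (t) (u)) (u)))


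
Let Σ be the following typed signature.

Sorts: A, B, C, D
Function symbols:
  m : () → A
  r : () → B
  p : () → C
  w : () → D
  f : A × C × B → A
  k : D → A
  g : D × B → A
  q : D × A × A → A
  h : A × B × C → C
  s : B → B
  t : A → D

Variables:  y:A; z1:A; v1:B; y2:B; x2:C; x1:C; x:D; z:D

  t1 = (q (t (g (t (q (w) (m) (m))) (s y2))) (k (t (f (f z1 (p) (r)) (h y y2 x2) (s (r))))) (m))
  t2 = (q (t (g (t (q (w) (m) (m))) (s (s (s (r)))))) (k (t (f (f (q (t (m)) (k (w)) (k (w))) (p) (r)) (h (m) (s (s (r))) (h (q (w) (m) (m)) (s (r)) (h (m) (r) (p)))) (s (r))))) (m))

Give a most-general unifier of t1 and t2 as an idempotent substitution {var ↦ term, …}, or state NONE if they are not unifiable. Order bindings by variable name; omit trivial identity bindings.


{x2 ↦ (h (q (w) (m) (m)) (s (r)) (h (m) (r) (p))), y ↦ (m), y2 ↦ (s (s (r))), z1 ↦ (q (t (m)) (k (w)) (k (w)))}


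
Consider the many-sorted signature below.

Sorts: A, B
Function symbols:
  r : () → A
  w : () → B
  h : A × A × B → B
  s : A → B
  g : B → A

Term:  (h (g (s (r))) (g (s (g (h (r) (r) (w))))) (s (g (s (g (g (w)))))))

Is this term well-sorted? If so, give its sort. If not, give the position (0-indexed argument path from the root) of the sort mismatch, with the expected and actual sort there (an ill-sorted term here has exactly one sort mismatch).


      (r) : A
    (s (r)) : B
  (g (s (r))) : A
          (r) : A
          (r) : A
          (w) : B
        (h (r) (r) (w)) : B
      (g (h (r) (r) (w))) : A
    (s (g (h (r) (r) (w)))) : B
  (g (s (g (h (r) (r) (w))))) : A
            (w) : B
          (g (w)) : A
        (g (g (w))) : ✗ arg 0 at [2, 0, 0, 0, 0] has sort A, expected B

ill-sorted at position [2, 0, 0, 0, 0]: expected B, got A


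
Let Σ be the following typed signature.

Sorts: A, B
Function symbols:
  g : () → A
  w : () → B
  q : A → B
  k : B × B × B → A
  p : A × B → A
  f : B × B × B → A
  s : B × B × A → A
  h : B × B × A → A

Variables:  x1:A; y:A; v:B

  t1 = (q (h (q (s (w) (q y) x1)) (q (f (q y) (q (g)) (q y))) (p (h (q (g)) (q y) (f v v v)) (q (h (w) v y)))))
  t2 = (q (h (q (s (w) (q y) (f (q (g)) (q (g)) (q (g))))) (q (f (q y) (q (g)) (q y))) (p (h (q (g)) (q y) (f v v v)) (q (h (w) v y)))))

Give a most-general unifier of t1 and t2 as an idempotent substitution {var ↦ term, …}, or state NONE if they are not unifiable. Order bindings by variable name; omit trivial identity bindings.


{x1 ↦ (f (q (g)) (q (g)) (q (g)))}


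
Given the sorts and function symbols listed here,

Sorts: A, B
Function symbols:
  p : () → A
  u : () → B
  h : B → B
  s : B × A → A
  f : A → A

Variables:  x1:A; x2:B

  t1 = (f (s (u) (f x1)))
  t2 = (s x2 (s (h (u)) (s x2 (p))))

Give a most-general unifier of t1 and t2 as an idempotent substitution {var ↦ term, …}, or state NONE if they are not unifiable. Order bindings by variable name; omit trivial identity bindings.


head clash or occurs-check failure — not unifiable

NONE (not unifiable)


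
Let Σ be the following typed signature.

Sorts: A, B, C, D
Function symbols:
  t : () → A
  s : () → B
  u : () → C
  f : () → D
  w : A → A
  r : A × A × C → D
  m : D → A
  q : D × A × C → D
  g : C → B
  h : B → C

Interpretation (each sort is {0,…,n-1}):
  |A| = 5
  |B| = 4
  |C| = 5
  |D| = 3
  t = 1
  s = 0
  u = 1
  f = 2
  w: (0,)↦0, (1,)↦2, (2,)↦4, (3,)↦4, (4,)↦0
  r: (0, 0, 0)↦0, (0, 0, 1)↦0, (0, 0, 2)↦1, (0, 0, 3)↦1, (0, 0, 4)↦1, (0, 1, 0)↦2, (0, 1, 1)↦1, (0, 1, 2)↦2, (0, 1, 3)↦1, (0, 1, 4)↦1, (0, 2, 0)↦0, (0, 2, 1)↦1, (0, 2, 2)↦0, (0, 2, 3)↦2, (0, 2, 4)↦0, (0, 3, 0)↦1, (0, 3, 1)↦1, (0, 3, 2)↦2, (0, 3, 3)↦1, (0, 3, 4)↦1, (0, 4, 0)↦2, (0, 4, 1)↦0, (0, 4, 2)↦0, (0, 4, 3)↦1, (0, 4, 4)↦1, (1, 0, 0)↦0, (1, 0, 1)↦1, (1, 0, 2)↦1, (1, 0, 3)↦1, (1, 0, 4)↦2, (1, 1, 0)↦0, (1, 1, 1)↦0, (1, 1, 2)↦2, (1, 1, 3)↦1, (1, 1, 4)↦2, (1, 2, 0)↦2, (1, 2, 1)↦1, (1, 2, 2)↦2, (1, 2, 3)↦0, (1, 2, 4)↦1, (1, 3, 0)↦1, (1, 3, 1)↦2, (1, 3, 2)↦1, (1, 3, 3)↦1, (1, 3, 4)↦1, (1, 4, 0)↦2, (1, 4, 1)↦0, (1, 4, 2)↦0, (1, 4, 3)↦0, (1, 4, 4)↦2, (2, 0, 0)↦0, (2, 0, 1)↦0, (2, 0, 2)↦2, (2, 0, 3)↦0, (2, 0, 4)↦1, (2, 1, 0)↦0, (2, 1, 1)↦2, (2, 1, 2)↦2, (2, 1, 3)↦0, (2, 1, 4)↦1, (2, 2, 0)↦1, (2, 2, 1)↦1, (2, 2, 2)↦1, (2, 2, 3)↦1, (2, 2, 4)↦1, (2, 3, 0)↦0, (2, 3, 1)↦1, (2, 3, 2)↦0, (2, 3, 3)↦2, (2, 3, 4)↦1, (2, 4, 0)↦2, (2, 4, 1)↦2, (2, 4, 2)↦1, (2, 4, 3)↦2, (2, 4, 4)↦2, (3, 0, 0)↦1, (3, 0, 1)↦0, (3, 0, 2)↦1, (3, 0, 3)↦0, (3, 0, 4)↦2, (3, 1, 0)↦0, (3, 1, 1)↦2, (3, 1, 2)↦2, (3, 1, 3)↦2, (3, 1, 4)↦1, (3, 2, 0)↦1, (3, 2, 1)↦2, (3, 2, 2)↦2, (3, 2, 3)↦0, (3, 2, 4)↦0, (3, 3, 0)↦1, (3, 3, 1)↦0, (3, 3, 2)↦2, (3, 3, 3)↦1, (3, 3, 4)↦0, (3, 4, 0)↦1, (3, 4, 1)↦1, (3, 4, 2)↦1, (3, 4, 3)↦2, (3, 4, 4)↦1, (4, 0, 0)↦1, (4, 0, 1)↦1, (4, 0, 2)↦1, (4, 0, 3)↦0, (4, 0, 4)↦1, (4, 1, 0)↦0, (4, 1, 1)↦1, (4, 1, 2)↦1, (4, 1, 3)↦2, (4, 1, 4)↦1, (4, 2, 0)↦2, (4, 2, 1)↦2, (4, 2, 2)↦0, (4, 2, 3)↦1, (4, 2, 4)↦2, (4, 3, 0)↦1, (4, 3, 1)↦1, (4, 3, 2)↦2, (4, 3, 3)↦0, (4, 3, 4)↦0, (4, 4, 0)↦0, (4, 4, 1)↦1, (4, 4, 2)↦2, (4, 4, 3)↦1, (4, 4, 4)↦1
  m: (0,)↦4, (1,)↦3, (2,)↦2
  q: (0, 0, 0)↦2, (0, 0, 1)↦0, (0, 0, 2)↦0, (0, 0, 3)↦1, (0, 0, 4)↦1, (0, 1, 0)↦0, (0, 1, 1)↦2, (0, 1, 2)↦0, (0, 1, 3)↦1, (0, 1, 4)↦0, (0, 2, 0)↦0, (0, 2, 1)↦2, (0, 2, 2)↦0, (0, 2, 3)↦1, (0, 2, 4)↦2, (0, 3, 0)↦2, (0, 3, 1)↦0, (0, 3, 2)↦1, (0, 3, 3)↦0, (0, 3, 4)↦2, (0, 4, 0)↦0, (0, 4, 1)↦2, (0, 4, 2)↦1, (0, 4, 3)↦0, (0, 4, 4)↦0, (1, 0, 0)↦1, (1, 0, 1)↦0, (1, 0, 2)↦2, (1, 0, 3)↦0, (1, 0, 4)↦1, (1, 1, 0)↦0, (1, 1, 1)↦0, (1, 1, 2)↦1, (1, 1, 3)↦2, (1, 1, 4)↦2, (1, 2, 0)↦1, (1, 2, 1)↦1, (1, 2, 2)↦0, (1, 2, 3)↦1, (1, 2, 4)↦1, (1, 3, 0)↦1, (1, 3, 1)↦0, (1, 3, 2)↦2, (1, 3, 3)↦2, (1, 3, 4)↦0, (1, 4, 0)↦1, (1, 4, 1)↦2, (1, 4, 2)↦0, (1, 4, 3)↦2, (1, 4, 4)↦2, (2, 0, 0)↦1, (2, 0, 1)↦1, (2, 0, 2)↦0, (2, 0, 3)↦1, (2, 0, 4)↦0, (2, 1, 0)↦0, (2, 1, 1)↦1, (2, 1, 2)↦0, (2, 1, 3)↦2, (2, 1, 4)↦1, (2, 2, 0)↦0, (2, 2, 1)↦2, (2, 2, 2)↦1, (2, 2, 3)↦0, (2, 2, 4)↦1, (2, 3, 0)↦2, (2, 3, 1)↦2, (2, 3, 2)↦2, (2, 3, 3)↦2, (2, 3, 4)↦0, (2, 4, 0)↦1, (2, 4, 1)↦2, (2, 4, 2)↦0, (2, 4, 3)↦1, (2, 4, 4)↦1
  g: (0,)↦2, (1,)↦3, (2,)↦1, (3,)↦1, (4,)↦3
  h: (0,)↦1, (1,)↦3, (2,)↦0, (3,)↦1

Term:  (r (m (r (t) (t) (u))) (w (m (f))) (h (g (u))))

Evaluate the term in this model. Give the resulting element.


value = 1

  t = 1
  t = 1
  u = 1
  (r (t) (t) (u)) = r(1, 1, 1) = 0
  (m (r (t) (t) (u))) = m(0,) = 4
  f = 2
  (m (f)) = m(2,) = 2
  (w (m (f))) = w(2,) = 4
  u = 1
  (g (u)) = g(1,) = 3
  (h (g (u))) = h(3,) = 1
  (r (m (r (t) (t) (u))) (w (m (f))) (h (g (u)))) = r(4, 4, 1) = 1


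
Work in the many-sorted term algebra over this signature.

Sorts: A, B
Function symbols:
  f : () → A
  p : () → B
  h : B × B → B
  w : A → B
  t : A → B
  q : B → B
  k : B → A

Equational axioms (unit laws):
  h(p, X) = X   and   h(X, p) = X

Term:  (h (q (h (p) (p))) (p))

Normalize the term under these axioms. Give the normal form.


1. (h (q (h (p) (p))) (p))  →  (q (h (p) (p)))
2. (q (h (p) (p)))  →  (q (p))

normal form = (q (p))


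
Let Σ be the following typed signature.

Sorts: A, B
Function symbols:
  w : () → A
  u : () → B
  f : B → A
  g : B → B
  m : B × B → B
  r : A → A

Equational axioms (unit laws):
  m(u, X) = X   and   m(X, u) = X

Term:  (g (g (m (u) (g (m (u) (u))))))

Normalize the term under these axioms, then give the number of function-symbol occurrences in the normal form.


1. (g (g (m (u) (g (m (u) (u))))))  →  (g (g (g (m (u) (u)))))
2. (g (g (g (m (u) (u)))))  →  (g (g (g (u))))
normal form: (g (g (g (u))))

size = 4


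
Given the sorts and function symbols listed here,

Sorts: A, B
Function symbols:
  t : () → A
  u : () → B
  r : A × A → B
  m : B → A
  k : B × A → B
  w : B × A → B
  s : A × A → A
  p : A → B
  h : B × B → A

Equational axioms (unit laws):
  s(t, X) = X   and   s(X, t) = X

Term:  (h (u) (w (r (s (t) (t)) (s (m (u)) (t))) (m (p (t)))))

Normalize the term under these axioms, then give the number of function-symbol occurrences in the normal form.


size = 10

1. (h (u) (w (r (s (t) (t)) (s (m (u)) (t))) (m (p (t)))))  →  (h (u) (w (r (t) (s (m (u)) (t))) (m (p (t)))))
2. (h (u) (w (r (t) (s (m (u)) (t))) (m (p (t)))))  →  (h (u) (w (r (t) (m (u))) (m (p (t)))))
normal form: (h (u) (w (r (t) (m (u))) (m (p (t)))))


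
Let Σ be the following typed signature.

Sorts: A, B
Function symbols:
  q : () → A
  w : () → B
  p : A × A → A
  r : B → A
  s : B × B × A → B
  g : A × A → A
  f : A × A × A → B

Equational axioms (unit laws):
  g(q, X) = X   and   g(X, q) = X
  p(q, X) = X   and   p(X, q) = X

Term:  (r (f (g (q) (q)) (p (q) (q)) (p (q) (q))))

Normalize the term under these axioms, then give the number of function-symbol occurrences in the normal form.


1. (r (f (g (q) (q)) (p (q) (q)) (p (q) (q))))  →  (r (f (q) (p (q) (q)) (p (q) (q))))
2. (r (f (q) (p (q) (q)) (p (q) (q))))  →  (r (f (q) (q) (p (q) (q))))
3. (r (f (q) (q) (p (q) (q))))  →  (r (f (q) (q) (q)))
normal form: (r (f (q) (q) (q)))

size = 5


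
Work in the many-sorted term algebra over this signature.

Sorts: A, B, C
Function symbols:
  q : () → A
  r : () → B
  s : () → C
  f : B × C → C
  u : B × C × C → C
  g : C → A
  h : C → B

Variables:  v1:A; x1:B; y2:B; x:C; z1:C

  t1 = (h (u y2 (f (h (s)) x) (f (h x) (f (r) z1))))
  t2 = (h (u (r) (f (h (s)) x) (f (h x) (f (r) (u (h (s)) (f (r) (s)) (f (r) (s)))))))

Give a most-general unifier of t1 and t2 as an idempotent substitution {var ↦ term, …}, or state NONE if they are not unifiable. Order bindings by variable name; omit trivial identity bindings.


{y2 ↦ (r), z1 ↦ (u (h (s)) (f (r) (s)) (f (r) (s)))}


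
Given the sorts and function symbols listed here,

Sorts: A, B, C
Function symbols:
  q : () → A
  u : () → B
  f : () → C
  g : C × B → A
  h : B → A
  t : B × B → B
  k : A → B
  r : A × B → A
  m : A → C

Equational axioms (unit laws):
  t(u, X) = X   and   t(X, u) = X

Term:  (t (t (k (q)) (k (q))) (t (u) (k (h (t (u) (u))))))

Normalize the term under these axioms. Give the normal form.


normal form = (t (t (k (q)) (k (q))) (k (h (u))))

1. (t (t (k (q)) (k (q))) (t (u) (k (h (t (u) (u))))))  →  (t (t (k (q)) (k (q))) (k (h (t (u) (u)))))
2. (t (t (k (q)) (k (q))) (k (h (t (u) (u)))))  →  (t (t (k (q)) (k (q))) (k (h (u))))


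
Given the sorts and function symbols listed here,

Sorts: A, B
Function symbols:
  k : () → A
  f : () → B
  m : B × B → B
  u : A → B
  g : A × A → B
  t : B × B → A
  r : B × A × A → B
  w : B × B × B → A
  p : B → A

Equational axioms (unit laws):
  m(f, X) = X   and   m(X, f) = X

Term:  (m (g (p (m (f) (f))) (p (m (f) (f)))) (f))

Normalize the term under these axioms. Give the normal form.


1. (m (g (p (m (f) (f))) (p (m (f) (f)))) (f))  →  (g (p (m (f) (f))) (p (m (f) (f))))
2. (g (p (m (f) (f))) (p (m (f) (f))))  →  (g (p (f)) (p (m (f) (f))))
3. (g (p (f)) (p (m (f) (f))))  →  (g (p (f)) (p (f)))

normal form = (g (p (f)) (p (f)))


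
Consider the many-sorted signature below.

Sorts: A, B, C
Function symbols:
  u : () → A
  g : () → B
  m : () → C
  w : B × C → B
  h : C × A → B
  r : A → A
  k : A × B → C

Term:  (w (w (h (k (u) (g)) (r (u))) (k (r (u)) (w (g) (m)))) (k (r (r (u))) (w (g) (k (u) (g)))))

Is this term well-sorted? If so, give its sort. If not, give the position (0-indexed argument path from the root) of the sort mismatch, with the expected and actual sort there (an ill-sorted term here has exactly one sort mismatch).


        (u) : A
        (g) : B
      (k (u) (g)) : C
        (u) : A
      (r (u)) : A
    (h (k (u) (g)) (r (u))) : B
        (u) : A
      (r (u)) : A
        (g) : B
        (m) : C
      (w (g) (m)) : B
    (k (r (u)) (w (g) (m))) : C
  (w (h (k (u) (g)) (r (u))) (k (r (u)) (w (g) (m)))) : B
        (u) : A
      (r (u)) : A
    (r (r (u))) : A
      (g) : B
        (u) : A
        (g) : B
      (k (u) (g)) : C
    (w (g) (k (u) (g))) : B
  (k (r (r (u))) (w (g) (k (u) (g)))) : C
(w (w (h (k (u) (g)) (r (u))) (k (r (u)) (w (g) (m)))) (k (r (r (u))) (w (g) (k (u) (g))))) : B

well-sorted; sort = B


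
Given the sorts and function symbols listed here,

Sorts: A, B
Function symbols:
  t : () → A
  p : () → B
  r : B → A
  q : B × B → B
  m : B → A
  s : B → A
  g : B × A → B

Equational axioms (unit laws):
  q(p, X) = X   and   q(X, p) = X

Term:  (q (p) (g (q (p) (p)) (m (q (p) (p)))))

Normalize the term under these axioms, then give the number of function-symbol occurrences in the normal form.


size = 4

1. (q (p) (g (q (p) (p)) (m (q (p) (p)))))  →  (g (q (p) (p)) (m (q (p) (p))))
2. (g (q (p) (p)) (m (q (p) (p))))  →  (g (p) (m (q (p) (p))))
3. (g (p) (m (q (p) (p))))  →  (g (p) (m (p)))
normal form: (g (p) (m (p)))


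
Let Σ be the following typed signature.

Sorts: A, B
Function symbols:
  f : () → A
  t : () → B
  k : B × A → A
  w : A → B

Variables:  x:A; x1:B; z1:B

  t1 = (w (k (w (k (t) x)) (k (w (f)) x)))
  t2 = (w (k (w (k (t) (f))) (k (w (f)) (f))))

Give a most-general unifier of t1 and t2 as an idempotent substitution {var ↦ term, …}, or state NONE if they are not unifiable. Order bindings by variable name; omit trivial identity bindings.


{x ↦ (f)}


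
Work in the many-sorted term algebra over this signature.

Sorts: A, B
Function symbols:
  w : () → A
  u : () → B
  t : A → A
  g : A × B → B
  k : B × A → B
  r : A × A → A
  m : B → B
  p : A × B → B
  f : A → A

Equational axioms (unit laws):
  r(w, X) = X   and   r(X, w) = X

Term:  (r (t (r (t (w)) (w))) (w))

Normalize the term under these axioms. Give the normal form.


1. (r (t (r (t (w)) (w))) (w))  →  (t (r (t (w)) (w)))
2. (t (r (t (w)) (w)))  →  (t (t (w)))

normal form = (t (t (w)))


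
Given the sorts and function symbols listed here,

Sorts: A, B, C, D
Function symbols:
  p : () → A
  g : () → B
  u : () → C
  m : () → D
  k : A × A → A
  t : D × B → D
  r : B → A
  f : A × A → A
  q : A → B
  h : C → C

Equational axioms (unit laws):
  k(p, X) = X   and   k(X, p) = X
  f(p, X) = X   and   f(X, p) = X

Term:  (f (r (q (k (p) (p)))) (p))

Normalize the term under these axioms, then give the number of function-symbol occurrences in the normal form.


1. (f (r (q (k (p) (p)))) (p))  →  (r (q (k (p) (p))))
2. (r (q (k (p) (p))))  →  (r (q (p)))
normal form: (r (q (p)))

size = 3


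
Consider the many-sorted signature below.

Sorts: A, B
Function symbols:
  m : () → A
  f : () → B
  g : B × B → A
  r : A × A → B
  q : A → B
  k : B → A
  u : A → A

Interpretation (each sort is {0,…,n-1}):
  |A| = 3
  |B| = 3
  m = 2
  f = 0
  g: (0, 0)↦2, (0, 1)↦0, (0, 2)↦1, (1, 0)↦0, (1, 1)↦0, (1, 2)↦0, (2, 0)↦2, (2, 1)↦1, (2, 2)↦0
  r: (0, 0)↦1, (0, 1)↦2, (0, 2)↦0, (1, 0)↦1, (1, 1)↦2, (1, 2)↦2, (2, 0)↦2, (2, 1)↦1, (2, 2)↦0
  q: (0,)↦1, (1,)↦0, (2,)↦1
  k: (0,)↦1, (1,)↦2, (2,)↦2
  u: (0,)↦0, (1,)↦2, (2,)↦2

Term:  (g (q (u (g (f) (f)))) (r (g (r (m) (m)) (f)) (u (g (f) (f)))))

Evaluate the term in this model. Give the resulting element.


  f = 0
  f = 0
  (g (f) (f)) = g(0, 0) = 2
  (u (g (f) (f))) = u(2,) = 2
  (q (u (g (f) (f)))) = q(2,) = 1
  m = 2
  m = 2
  (r (m) (m)) = r(2, 2) = 0
  f = 0
  (g (r (m) (m)) (f)) = g(0, 0) = 2
  f = 0
  f = 0
  (g (f) (f)) = g(0, 0) = 2
  (u (g (f) (f))) = u(2,) = 2
  (r (g (r (m) (m)) (f)) (u (g (f) (f)))) = r(2, 2) = 0
  (g (q (u (g (f) (f)))) (r (g (r (m) (m)) (f)) (u (g (f) (f))))) = g(1, 0) = 0

value = 0


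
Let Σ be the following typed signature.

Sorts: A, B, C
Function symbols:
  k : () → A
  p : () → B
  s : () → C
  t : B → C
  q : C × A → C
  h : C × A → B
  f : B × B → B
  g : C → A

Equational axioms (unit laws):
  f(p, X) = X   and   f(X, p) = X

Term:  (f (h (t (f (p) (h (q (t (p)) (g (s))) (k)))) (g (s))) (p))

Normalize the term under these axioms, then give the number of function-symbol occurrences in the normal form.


size = 11

1. (f (h (t (f (p) (h (q (t (p)) (g (s))) (k)))) (g (s))) (p))  →  (h (t (f (p) (h (q (t (p)) (g (s))) (k)))) (g (s)))
2. (h (t (f (p) (h (q (t (p)) (g (s))) (k)))) (g (s)))  →  (h (t (h (q (t (p)) (g (s))) (k))) (g (s)))
normal form: (h (t (h (q (t (p)) (g (s))) (k))) (g (s)))


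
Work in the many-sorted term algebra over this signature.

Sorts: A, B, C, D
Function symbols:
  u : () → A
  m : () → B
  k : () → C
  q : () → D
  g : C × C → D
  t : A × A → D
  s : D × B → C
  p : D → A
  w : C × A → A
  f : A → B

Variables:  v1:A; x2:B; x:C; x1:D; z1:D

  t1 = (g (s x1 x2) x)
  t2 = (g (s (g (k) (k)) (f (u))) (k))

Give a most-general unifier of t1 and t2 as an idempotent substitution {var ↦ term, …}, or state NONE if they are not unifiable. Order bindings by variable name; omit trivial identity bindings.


{x ↦ (k), x1 ↦ (g (k) (k)), x2 ↦ (f (u))}


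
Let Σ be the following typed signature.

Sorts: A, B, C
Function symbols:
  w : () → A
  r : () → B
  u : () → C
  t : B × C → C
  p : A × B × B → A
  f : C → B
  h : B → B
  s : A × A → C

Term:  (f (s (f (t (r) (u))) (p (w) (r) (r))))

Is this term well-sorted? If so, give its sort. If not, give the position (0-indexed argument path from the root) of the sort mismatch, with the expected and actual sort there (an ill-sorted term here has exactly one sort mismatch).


        (r) : B
        (u) : C
      (t (r) (u)) : C
    (f (t (r) (u))) : B
      (w) : A
      (r) : B
      (r) : B
    (p (w) (r) (r)) : A
  (s (f (t (r) (u))) (p (w) (r) (r))) : ✗ arg 0 at [0, 0] has sort B, expected A

ill-sorted at position [0, 0]: expected A, got B


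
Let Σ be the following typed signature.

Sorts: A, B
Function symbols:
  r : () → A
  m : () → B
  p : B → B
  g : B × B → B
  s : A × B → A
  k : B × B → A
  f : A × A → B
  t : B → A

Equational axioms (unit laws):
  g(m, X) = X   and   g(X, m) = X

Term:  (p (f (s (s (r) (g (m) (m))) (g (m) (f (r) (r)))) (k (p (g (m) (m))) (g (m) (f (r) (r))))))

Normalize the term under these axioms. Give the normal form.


normal form = (p (f (s (s (r) (m)) (f (r) (r))) (k (p (m)) (f (r) (r)))))

1. (p (f (s (s (r) (g (m) (m))) (g (m) (f (r) (r)))) (k (p (g (m) (m))) (g (m) (f (r) (r))))))  →  (p (f (s (s (r) (m)) (g (m) (f (r) (r)))) (k (p (g (m) (m))) (g (m) (f (r) (r))))))
2. (p (f (s (s (r) (m)) (g (m) (f (r) (r)))) (k (p (g (m) (m))) (g (m) (f (r) (r))))))  →  (p (f (s (s (r) (m)) (f (r) (r))) (k (p (g (m) (m))) (g (m) (f (r) (r))))))
3. (p (f (s (s (r) (m)) (f (r) (r))) (k (p (g (m) (m))) (g (m) (f (r) (r))))))  →  (p (f (s (s (r) (m)) (f (r) (r))) (k (p (m)) (g (m) (f (r) (r))))))
4. (p (f (s (s (r) (m)) (f (r) (r))) (k (p (m)) (g (m) (f (r) (r))))))  →  (p (f (s (s (r) (m)) (f (r) (r))) (k (p (m)) (f (r) (r)))))


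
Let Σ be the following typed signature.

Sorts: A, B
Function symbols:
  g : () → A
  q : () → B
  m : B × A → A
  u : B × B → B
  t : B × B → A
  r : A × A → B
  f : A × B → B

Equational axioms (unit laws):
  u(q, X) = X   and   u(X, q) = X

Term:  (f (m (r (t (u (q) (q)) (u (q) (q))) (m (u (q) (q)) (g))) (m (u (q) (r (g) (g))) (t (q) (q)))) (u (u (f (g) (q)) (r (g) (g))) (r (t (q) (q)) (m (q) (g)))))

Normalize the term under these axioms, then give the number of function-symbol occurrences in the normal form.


1. (f (m (r (t (u (q) (q)) (u (q) (q))) (m (u (q) (q)) (g))) (m (u (q) (r (g) (g))) (t (q) (q)))) (u (u (f (g) (q)) (r (g) (g))) (r (t (q) (q)) (m (q) (g)))))  →  (f (m (r (t (q) (u (q) (q))) (m (u (q) (q)) (g))) (m (u (q) (r (g) (g))) (t (q) (q)))) (u (u (f (g) (q)) (r (g) (g))) (r (t (q) (q)) (m (q) (g)))))
2. (f (m (r (t (q) (u (q) (q))) (m (u (q) (q)) (g))) (m (u (q) (r (g) (g))) (t (q) (q)))) (u (u (f (g) (q)) (r (g) (g))) (r (t (q) (q)) (m (q) (g)))))  →  (f (m (r (t (q) (q)) (m (u (q) (q)) (g))) (m (u (q) (r (g) (g))) (t (q) (q)))) (u (u (f (g) (q)) (r (g) (g))) (r (t (q) (q)) (m (q) (g)))))
3. (f (m (r (t (q) (q)) (m (u (q) (q)) (g))) (m (u (q) (r (g) (g))) (t (q) (q)))) (u (u (f (g) (q)) (r (g) (g))) (r (t (q) (q)) (m (q) (g)))))  →  (f (m (r (t (q) (q)) (m (q) (g))) (m (u (q) (r (g) (g))) (t (q) (q)))) (u (u (f (g) (q)) (r (g) (g))) (r (t (q) (q)) (m (q) (g)))))
4. (f (m (r (t (q) (q)) (m (q) (g))) (m (u (q) (r (g) (g))) (t (q) (q)))) (u (u (f (g) (q)) (r (g) (g))) (r (t (q) (q)) (m (q) (g)))))  →  (f (m (r (t (q) (q)) (m (q) (g))) (m (r (g) (g)) (t (q) (q)))) (u (u (f (g) (q)) (r (g) (g))) (r (t (q) (q)) (m (q) (g)))))
normal form: (f (m (r (t (q) (q)) (m (q) (g))) (m (r (g) (g)) (t (q) (q)))) (u (u (f (g) (q)) (r (g) (g))) (r (t (q) (q)) (m (q) (g)))))

size = 31


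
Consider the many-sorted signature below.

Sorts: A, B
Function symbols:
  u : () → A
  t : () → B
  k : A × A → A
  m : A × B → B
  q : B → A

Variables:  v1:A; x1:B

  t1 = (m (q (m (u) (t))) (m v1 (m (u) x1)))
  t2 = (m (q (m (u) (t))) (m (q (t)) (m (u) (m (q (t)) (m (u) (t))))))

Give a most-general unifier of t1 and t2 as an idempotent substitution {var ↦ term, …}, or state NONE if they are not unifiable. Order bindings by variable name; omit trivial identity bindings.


{v1 ↦ (q (t)), x1 ↦ (m (q (t)) (m (u) (t)))}


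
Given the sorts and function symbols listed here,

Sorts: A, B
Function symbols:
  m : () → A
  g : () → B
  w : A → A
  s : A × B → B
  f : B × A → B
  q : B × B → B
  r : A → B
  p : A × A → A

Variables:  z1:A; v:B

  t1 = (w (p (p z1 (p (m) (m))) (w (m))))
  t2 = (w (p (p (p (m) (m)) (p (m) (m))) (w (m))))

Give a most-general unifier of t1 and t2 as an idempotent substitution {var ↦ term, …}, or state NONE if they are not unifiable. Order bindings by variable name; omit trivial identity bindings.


{z1 ↦ (p (m) (m))}


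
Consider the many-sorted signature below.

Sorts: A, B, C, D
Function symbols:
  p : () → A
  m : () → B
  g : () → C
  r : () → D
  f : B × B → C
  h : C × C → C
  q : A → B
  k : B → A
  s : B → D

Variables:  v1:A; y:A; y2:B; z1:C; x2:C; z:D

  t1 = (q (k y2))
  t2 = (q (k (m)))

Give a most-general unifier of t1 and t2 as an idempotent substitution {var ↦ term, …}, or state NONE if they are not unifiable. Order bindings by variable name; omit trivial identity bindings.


{y2 ↦ (m)}


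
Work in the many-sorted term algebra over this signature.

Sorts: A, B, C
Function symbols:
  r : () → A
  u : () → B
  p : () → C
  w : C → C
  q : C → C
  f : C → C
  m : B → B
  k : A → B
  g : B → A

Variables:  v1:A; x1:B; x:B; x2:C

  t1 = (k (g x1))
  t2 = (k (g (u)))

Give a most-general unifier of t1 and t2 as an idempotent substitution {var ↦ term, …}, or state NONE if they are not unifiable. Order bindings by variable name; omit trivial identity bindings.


{x1 ↦ (u)}


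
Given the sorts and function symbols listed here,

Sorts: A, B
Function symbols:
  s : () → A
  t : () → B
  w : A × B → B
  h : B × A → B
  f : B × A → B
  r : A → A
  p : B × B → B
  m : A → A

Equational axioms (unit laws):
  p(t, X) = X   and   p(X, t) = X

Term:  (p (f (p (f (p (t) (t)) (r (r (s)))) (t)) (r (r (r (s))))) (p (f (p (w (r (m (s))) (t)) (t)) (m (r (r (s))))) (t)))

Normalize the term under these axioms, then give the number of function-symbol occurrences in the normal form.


1. (p (f (p (f (p (t) (t)) (r (r (s)))) (t)) (r (r (r (s))))) (p (f (p (w (r (m (s))) (t)) (t)) (m (r (r (s))))) (t)))  →  (p (f (f (p (t) (t)) (r (r (s)))) (r (r (r (s))))) (p (f (p (w (r (m (s))) (t)) (t)) (m (r (r (s))))) (t)))
2. (p (f (f (p (t) (t)) (r (r (s)))) (r (r (r (s))))) (p (f (p (w (r (m (s))) (t)) (t)) (m (r (r (s))))) (t)))  →  (p (f (f (t) (r (r (s)))) (r (r (r (s))))) (p (f (p (w (r (m (s))) (t)) (t)) (m (r (r (s))))) (t)))
3. (p (f (f (t) (r (r (s)))) (r (r (r (s))))) (p (f (p (w (r (m (s))) (t)) (t)) (m (r (r (s))))) (t)))  →  (p (f (f (t) (r (r (s)))) (r (r (r (s))))) (f (p (w (r (m (s))) (t)) (t)) (m (r (r (s))))))
4. (p (f (f (t) (r (r (s)))) (r (r (r (s))))) (f (p (w (r (m (s))) (t)) (t)) (m (r (r (s))))))  →  (p (f (f (t) (r (r (s)))) (r (r (r (s))))) (f (w (r (m (s))) (t)) (m (r (r (s))))))
normal form: (p (f (f (t) (r (r (s)))) (r (r (r (s))))) (f (w (r (m (s))) (t)) (m (r (r (s))))))

size = 21


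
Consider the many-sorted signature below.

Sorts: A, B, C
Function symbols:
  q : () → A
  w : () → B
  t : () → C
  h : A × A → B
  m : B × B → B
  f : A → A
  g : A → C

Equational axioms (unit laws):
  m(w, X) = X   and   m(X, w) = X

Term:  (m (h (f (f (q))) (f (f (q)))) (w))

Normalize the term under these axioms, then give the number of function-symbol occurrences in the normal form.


1. (m (h (f (f (q))) (f (f (q)))) (w))  →  (h (f (f (q))) (f (f (q))))
normal form: (h (f (f (q))) (f (f (q))))

size = 7


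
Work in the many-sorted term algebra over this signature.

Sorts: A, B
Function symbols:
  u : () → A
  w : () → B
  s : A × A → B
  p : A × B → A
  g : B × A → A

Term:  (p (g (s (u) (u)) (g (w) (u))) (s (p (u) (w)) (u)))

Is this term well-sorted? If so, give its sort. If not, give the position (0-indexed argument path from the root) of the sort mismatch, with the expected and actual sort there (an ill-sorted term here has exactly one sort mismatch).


      (u) : A
      (u) : A
    (s (u) (u)) : B
      (w) : B
      (u) : A
    (g (w) (u)) : A
  (g (s (u) (u)) (g (w) (u))) : A
      (u) : A
      (w) : B
    (p (u) (w)) : A
    (u) : A
  (s (p (u) (w)) (u)) : B
(p (g (s (u) (u)) (g (w) (u))) (s (p (u) (w)) (u))) : A

well-sorted; sort = A


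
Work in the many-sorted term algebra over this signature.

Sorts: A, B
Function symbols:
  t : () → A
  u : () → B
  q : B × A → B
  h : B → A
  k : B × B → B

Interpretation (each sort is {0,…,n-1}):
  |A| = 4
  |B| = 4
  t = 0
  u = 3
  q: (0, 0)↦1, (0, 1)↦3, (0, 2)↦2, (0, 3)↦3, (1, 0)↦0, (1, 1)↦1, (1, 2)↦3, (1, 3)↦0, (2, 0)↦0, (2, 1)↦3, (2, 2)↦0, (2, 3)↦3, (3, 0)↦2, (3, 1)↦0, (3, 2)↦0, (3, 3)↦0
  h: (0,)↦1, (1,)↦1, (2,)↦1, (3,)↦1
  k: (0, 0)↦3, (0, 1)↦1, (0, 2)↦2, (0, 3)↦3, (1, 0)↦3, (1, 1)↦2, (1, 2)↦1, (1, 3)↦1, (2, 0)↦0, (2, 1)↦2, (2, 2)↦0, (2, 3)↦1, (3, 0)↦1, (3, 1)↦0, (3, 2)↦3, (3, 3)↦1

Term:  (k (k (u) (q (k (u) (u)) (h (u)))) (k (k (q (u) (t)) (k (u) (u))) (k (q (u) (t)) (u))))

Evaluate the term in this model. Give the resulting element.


  u = 3
  u = 3
  u = 3
  (k (u) (u)) = k(3, 3) = 1
  u = 3
  (h (u)) = h(3,) = 1
  (q (k (u) (u)) (h (u))) = q(1, 1) = 1
  (k (u) (q (k (u) (u)) (h (u)))) = k(3, 1) = 0
  u = 3
  t = 0
  (q (u) (t)) = q(3, 0) = 2
  u = 3
  u = 3
  (k (u) (u)) = k(3, 3) = 1
  (k (q (u) (t)) (k (u) (u))) = k(2, 1) = 2
  u = 3
  t = 0
  (q (u) (t)) = q(3, 0) = 2
  u = 3
  (k (q (u) (t)) (u)) = k(2, 3) = 1
  (k (k (q (u) (t)) (k (u) (u))) (k (q (u) (t)) (u))) = k(2, 1) = 2
  (k (k (u) (q (k (u) (u)) (h (u)))) (k (k (q (u) (t)) (k (u) (u))) (k (q (u) (t)) (u)))) = k(0, 2) = 2

value = 2


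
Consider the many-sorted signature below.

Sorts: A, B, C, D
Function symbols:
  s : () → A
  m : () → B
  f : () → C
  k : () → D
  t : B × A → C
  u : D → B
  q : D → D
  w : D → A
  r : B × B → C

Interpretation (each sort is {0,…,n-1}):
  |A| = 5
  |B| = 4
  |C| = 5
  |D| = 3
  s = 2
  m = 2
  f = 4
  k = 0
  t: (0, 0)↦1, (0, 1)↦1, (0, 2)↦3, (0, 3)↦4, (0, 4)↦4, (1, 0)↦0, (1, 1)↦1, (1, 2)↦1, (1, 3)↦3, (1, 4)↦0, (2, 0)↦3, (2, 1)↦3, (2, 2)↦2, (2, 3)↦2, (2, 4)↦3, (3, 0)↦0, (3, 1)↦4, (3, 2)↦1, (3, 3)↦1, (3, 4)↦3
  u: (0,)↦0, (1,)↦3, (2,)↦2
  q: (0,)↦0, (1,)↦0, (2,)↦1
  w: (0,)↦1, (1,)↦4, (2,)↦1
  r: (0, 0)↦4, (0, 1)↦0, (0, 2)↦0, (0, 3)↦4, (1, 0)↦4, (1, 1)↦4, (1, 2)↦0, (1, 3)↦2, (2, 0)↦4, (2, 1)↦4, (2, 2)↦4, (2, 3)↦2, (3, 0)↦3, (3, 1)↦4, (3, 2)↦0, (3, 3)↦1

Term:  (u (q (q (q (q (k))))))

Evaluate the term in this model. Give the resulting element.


value = 0

  k = 0
  (q (k)) = q(0,) = 0
  (q (q (k))) = q(0,) = 0
  (q (q (q (k)))) = q(0,) = 0
  (q (q (q (q (k))))) = q(0,) = 0
  (u (q (q (q (q (k)))))) = u(0,) = 0


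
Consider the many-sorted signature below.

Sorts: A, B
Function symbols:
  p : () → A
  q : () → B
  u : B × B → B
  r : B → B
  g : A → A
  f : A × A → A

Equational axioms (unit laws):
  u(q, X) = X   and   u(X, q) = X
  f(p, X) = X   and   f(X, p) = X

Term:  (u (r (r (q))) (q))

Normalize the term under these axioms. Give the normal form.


1. (u (r (r (q))) (q))  →  (r (r (q)))

normal form = (r (r (q)))


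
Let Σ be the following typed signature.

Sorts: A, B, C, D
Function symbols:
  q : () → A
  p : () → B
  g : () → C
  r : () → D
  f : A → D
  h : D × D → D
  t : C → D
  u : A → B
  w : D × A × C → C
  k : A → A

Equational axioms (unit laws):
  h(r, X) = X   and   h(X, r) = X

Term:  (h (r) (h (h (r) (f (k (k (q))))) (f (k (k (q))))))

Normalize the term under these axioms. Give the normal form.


normal form = (h (f (k (k (q)))) (f (k (k (q)))))

1. (h (r) (h (h (r) (f (k (k (q))))) (f (k (k (q))))))  →  (h (h (r) (f (k (k (q))))) (f (k (k (q)))))
2. (h (h (r) (f (k (k (q))))) (f (k (k (q)))))  →  (h (f (k (k (q)))) (f (k (k (q)))))


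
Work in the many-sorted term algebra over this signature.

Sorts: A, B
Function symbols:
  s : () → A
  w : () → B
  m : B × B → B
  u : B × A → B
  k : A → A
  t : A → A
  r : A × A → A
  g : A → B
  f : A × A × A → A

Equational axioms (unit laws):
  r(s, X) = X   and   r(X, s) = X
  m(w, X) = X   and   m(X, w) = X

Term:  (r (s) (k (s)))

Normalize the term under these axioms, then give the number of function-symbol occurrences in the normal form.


size = 2

1. (r (s) (k (s)))  →  (k (s))
normal form: (k (s))


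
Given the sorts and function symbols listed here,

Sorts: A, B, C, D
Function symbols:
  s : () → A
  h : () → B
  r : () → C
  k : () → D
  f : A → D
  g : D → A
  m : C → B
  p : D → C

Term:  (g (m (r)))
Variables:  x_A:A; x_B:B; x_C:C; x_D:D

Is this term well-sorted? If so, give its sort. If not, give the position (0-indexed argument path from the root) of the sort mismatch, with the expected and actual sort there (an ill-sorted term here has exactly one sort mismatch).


    (r) : C
  (m (r)) : B
(g (m (r))) : ✗ arg 0 at [0] has sort B, expected D

ill-sorted at position [0]: expected D, got B


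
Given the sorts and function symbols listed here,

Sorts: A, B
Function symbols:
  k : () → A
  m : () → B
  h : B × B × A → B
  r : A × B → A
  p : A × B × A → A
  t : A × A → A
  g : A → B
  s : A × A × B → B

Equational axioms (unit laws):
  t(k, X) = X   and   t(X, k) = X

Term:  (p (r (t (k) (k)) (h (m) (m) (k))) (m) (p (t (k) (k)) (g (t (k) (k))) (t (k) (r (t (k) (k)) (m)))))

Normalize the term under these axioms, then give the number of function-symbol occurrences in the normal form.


size = 15

1. (p (r (t (k) (k)) (h (m) (m) (k))) (m) (p (t (k) (k)) (g (t (k) (k))) (t (k) (r (t (k) (k)) (m)))))  →  (p (r (k) (h (m) (m) (k))) (m) (p (t (k) (k)) (g (t (k) (k))) (t (k) (r (t (k) (k)) (m)))))
2. (p (r (k) (h (m) (m) (k))) (m) (p (t (k) (k)) (g (t (k) (k))) (t (k) (r (t (k) (k)) (m)))))  →  (p (r (k) (h (m) (m) (k))) (m) (p (k) (g (t (k) (k))) (t (k) (r (t (k) (k)) (m)))))
3. (p (r (k) (h (m) (m) (k))) (m) (p (k) (g (t (k) (k))) (t (k) (r (t (k) (k)) (m)))))  →  (p (r (k) (h (m) (m) (k))) (m) (p (k) (g (k)) (t (k) (r (t (k) (k)) (m)))))
4. (p (r (k) (h (m) (m) (k))) (m) (p (k) (g (k)) (t (k) (r (t (k) (k)) (m)))))  →  (p (r (k) (h (m) (m) (k))) (m) (p (k) (g (k)) (r (t (k) (k)) (m))))
5. (p (r (k) (h (m) (m) (k))) (m) (p (k) (g (k)) (r (t (k) (k)) (m))))  →  (p (r (k) (h (m) (m) (k))) (m) (p (k) (g (k)) (r (k) (m))))
normal form: (p (r (k) (h (m) (m) (k))) (m) (p (k) (g (k)) (r (k) (m))))
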